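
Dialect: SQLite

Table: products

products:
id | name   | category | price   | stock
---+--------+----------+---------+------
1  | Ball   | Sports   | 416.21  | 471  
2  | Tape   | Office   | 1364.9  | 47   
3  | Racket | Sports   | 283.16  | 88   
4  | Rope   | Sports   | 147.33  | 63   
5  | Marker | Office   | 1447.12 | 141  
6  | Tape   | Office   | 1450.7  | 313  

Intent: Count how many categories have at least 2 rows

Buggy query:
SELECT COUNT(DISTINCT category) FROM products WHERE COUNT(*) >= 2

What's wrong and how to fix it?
Bug: COUNT(*) cannot appear in WHERE; the per-group count doesn't exist yet

Fix: Use a subquery that GROUPs and filters with HAVING, then count its rows

Corrected query:
SELECT COUNT(*) FROM (SELECT category FROM products GROUP BY category HAVING COUNT(*) >= 2)

Result:
COUNT(*)
--------
2       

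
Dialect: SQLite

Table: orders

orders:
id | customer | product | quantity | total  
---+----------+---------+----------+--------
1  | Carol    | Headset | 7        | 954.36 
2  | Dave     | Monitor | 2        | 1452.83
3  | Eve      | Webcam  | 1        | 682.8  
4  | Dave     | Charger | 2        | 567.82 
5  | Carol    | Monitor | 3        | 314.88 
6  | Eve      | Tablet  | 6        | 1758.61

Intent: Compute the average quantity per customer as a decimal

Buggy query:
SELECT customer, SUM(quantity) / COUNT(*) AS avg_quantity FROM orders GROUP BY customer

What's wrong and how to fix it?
Bug: Both operands are integers, so '/' performs integer division and truncates

Fix: Multiply by 1.0 (or CAST to REAL) to force floating-point division

Corrected query:
SELECT customer, SUM(quantity) * 1.0 / COUNT(*) AS avg_quantity FROM orders GROUP BY customer

Result:
customer | avg_quantity
---------+-------------
Carol    | 5           
Dave     | 2           
Eve      | 3.5         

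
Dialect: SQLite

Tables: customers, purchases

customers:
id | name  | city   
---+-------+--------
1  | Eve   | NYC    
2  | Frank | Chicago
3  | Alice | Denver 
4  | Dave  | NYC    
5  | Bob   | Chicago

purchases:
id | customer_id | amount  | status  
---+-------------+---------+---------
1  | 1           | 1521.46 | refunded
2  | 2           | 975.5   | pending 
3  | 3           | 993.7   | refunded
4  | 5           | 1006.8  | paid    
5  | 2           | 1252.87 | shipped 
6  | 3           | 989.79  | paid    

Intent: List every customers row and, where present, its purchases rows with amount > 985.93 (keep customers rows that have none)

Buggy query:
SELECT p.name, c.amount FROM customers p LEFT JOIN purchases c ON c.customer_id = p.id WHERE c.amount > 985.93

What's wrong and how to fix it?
Bug: A WHERE condition on the right-hand table after LEFT JOIN drops unmatched parents

Fix: Put 'c.amount > 985.93' in the JOIN's ON clause instead of WHERE

Corrected query:
SELECT p.name, c.amount FROM customers p LEFT JOIN purchases c ON c.customer_id = p.id AND c.amount > 985.93

Result:
name  | amount 
------+--------
Eve   | 1521.46
Frank | 1252.87
Alice | 989.79 
Alice | 993.7  
Dave  | NULL   
Bob   | 1006.8 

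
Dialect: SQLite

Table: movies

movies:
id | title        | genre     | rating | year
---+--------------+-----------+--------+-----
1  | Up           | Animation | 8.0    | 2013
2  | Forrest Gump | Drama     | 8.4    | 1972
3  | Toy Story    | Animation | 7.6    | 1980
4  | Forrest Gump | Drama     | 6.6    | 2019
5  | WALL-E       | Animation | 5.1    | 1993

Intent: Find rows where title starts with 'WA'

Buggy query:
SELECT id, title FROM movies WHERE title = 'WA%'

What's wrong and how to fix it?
Bug: Wildcards only work with LIKE; '=' treats '%' as a literal character

Fix: Replace '=' with LIKE so 'WA%' is treated as a pattern

Corrected query:
SELECT id, title FROM movies WHERE title LIKE 'WA%'

Result:
id | title 
---+-------
5  | WALL-E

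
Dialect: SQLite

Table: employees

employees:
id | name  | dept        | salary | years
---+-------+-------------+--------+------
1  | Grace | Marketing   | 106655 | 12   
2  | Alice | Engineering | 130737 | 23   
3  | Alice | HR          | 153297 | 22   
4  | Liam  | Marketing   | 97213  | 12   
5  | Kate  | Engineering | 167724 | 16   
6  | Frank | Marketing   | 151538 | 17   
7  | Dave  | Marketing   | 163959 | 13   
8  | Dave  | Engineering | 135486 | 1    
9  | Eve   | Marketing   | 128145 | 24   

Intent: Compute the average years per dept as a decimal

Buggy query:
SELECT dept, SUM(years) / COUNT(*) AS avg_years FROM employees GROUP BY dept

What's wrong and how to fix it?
Bug: Both operands are integers, so '/' performs integer division and truncates

Fix: Cast one side to REAL so the division keeps the fractional part

Corrected query:
SELECT dept, SUM(years) * 1.0 / COUNT(*) AS avg_years FROM employees GROUP BY dept

Result:
dept        | avg_years
------------+----------
Engineering | 13.333333
HR          | 22       
Marketing   | 15.6     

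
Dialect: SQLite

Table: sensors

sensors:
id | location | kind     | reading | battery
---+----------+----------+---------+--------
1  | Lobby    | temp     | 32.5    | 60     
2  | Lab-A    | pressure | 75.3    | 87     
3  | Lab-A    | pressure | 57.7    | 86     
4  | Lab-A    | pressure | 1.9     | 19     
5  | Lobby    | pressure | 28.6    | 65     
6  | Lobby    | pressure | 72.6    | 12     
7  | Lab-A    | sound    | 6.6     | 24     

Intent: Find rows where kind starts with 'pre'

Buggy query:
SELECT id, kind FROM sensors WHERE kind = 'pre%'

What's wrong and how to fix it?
Bug: '=' compares the literal string including the % character; pattern matching needs LIKE

Fix: Use LIKE for wildcard pattern matching

Corrected query:
SELECT id, kind FROM sensors WHERE kind LIKE 'pre%'

Result:
id | kind    
---+---------
2  | pressure
3  | pressure
4  | pressure
5  | pressure
6  | pressure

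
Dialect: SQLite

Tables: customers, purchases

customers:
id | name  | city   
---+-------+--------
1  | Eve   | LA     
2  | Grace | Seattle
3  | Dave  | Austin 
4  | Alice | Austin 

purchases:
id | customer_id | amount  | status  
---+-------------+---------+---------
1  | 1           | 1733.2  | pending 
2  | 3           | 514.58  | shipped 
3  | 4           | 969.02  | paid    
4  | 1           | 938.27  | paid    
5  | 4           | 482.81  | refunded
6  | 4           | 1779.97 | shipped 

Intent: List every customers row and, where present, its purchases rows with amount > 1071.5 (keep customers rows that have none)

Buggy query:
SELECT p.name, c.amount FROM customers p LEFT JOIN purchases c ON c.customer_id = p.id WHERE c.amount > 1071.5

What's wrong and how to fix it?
Bug: A WHERE condition on the right-hand table after LEFT JOIN drops unmatched parents

Fix: Move the right-table condition into the ON clause so unmatched parents are kept

Corrected query:
SELECT p.name, c.amount FROM customers p LEFT JOIN purchases c ON c.customer_id = p.id AND c.amount > 1071.5

Result:
name  | amount 
------+--------
Eve   | 1733.2 
Grace | NULL   
Dave  | NULL   
Alice | 1779.97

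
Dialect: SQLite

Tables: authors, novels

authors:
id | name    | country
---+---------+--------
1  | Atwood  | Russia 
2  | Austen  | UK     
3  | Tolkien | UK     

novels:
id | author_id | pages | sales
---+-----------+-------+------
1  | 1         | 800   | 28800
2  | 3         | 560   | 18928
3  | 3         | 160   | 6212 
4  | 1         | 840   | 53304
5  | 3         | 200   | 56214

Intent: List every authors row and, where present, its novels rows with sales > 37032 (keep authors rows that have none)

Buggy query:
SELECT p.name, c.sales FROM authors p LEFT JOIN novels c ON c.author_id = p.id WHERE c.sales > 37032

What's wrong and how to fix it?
Bug: Filtering c.sales in WHERE discards the NULL rows produced by LEFT JOIN, turning it into an inner join

Fix: Move the right-table condition into the ON clause so unmatched parents are kept

Corrected query:
SELECT p.name, c.sales FROM authors p LEFT JOIN novels c ON c.author_id = p.id AND c.sales > 37032

Result:
name    | sales
--------+------
Atwood  | 53304
Austen  | NULL 
Tolkien | 56214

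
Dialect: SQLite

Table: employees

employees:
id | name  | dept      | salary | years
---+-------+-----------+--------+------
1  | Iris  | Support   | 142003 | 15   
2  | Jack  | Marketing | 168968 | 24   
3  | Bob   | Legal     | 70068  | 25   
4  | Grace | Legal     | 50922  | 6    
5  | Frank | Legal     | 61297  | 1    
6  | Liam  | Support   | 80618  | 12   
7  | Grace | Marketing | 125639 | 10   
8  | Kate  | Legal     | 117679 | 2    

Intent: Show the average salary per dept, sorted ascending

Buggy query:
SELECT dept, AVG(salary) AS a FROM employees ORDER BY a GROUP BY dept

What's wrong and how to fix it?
Bug: ORDER BY appears before GROUP BY; SQL clause order requires GROUP BY first

Fix: Reorder: SELECT … FROM … GROUP BY … ORDER BY …

Corrected query:
SELECT dept, AVG(salary) AS a FROM employees GROUP BY dept ORDER BY a

Result:
dept      | a       
----------+---------
Legal     | 74991.5 
Support   | 111310.5
Marketing | 147303.5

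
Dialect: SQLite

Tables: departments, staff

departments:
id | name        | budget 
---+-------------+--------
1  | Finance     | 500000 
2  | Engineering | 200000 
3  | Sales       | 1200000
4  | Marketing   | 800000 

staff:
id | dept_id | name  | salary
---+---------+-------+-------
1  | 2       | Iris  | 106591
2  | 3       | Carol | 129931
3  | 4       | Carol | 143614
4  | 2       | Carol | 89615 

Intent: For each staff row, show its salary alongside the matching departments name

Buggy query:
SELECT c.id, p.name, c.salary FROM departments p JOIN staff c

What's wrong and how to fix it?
Bug: Missing join condition: each staff row is matched to all departments rows instead of just its own

Fix: Specify the join condition linking the foreign key to the parent id

Corrected query:
SELECT c.id, p.name, c.salary FROM departments p JOIN staff c ON c.dept_id = p.id

Result:
id | name        | salary
---+-------------+-------
1  | Engineering | 106591
2  | Sales       | 129931
3  | Marketing   | 143614
4  | Engineering | 89615 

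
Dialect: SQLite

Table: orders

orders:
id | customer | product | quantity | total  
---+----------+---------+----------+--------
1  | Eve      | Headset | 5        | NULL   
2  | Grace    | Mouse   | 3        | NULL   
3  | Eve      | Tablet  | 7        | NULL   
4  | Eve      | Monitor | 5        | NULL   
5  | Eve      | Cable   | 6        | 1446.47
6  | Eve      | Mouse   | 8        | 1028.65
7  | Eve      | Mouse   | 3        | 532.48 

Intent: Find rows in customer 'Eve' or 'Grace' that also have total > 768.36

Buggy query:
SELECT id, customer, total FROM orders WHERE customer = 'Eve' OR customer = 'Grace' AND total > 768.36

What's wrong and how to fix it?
Bug: Without parentheses, AND is evaluated before OR, so the total filter only applies to the 'Grace' branch

Fix: Group the OR with parentheses (or use IN), then AND the threshold

Corrected query:
SELECT id, customer, total FROM orders WHERE (customer = 'Eve' OR customer = 'Grace') AND total > 768.36

Result:
id | customer | total  
---+----------+--------
5  | Eve      | 1446.47
6  | Eve      | 1028.65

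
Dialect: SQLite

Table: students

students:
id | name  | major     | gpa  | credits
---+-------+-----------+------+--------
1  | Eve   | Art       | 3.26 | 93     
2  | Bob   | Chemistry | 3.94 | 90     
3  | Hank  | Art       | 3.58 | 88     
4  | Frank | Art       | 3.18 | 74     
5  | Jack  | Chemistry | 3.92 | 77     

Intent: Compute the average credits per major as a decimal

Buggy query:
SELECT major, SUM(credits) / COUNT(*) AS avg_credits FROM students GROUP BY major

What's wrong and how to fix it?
Bug: Both operands are integers, so '/' performs integer division and truncates

Fix: Cast one side to REAL so the division keeps the fractional part

Corrected query:
SELECT major, SUM(credits) * 1.0 / COUNT(*) AS avg_credits FROM students GROUP BY major

Result:
major     | avg_credits
----------+------------
Art       | 85         
Chemistry | 83.5       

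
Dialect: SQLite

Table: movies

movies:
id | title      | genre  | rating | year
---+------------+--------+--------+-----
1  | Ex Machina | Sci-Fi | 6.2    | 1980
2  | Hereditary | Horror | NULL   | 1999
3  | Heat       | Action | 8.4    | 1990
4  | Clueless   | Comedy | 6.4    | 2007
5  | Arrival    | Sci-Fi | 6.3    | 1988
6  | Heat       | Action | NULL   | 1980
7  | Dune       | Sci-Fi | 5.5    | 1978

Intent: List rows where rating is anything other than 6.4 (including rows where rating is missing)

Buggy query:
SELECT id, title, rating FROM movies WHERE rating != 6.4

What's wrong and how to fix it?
Bug: 'rating != 6.4' is unknown when rating is NULL, so NULL rows are silently excluded

Fix: Add an explicit OR rating IS NULL to include the missing-value rows

Corrected query:
SELECT id, title, rating FROM movies WHERE rating != 6.4 OR rating IS NULL

Result:
id | title      | rating
---+------------+-------
1  | Ex Machina | 6.2   
2  | Hereditary | NULL  
3  | Heat       | 8.4   
5  | Arrival    | 6.3   
6  | Heat       | NULL  
7  | Dune       | 5.5   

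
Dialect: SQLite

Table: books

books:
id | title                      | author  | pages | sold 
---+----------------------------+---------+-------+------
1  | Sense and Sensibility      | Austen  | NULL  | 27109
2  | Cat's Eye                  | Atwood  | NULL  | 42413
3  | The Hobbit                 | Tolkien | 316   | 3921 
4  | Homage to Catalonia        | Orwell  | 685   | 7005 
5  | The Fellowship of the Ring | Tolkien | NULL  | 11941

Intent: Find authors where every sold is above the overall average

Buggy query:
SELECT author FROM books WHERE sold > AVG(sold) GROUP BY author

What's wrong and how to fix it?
Bug: WHERE evaluates per row before aggregation, so AVG() is unavailable

Fix: Compute the overall average in a scalar subquery and compare each group's MIN against it in HAVING

Corrected query:
SELECT author FROM books GROUP BY author HAVING MIN(sold) > (SELECT AVG(sold) FROM books)

Result:
author
------
Atwood
Austen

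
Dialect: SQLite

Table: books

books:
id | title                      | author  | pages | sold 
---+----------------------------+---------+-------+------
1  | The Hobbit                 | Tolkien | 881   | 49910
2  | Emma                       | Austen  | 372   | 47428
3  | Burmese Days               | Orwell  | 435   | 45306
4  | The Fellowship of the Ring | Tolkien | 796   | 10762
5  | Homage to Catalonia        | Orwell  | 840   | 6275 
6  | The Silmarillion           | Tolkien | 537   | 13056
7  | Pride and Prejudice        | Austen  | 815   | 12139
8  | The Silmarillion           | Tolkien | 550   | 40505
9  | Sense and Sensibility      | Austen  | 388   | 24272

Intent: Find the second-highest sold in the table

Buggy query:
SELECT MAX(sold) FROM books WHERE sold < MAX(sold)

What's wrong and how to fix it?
Bug: The inner MAX is an aggregate inside WHERE, which is not allowed

Fix: Put the inner MAX in a scalar subquery

Corrected query:
SELECT MAX(sold) FROM books WHERE sold < (SELECT MAX(sold) FROM books)

Result:
MAX(sold)
---------
47428    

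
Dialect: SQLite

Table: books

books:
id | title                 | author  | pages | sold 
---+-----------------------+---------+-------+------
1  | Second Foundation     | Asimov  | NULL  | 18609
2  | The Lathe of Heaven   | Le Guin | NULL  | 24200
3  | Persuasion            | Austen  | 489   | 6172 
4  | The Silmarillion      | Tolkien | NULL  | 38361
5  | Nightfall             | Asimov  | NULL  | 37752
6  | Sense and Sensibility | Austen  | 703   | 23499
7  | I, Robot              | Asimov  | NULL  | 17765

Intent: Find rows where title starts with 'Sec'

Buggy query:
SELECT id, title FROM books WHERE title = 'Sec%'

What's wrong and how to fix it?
Bug: Wildcards only work with LIKE; '=' treats '%' as a literal character

Fix: Replace '=' with LIKE so 'Sec%' is treated as a pattern

Corrected query:
SELECT id, title FROM books WHERE title LIKE 'Sec%'

Result:
id | title            
---+------------------
1  | Second Foundation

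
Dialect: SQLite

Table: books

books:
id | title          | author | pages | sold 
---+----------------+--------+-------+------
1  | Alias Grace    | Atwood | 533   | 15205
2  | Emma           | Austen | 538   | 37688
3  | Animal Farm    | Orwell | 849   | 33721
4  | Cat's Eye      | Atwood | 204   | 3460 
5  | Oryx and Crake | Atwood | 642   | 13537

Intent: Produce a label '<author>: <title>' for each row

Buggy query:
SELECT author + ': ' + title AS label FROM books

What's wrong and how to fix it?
Bug: SQLite uses || for string concatenation; + coerces text to numbers (yielding 0)

Fix: Use the || operator for string concatenation

Corrected query:
SELECT author || ': ' || title AS label FROM books

Result:
label                 
----------------------
Atwood: Alias Grace   
Austen: Emma          
Orwell: Animal Farm   
Atwood: Cat's Eye     
Atwood: Oryx and Crake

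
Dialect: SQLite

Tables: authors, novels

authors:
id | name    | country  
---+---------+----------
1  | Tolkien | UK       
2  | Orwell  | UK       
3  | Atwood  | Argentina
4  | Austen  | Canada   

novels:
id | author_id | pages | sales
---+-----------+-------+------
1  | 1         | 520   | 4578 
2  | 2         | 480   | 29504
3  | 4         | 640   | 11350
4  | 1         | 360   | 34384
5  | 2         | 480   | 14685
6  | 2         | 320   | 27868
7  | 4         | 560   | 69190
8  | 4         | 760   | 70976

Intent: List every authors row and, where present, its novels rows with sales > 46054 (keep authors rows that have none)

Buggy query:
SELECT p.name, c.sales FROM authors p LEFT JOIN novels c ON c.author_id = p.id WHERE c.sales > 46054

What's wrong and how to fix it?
Bug: A WHERE condition on the right-hand table after LEFT JOIN drops unmatched parents

Fix: Move the right-table condition into the ON clause so unmatched parents are kept

Corrected query:
SELECT p.name, c.sales FROM authors p LEFT JOIN novels c ON c.author_id = p.id AND c.sales > 46054

Result:
name    | sales
--------+------
Tolkien | NULL 
Orwell  | NULL 
Atwood  | NULL 
Austen  | 69190
Austen  | 70976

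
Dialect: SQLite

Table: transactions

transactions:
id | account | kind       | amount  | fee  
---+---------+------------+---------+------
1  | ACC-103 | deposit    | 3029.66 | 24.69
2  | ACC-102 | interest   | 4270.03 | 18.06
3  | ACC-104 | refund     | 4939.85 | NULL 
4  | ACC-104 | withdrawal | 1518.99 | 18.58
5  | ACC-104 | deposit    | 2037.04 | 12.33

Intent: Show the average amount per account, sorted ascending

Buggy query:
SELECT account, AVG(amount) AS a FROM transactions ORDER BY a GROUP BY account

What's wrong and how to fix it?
Bug: GROUP BY must precede ORDER BY

Fix: Reorder: SELECT … FROM … GROUP BY … ORDER BY …

Corrected query:
SELECT account, AVG(amount) AS a FROM transactions GROUP BY account ORDER BY a

Result:
account | a      
--------+--------
ACC-104 | 2831.96
ACC-103 | 3029.66
ACC-102 | 4270.03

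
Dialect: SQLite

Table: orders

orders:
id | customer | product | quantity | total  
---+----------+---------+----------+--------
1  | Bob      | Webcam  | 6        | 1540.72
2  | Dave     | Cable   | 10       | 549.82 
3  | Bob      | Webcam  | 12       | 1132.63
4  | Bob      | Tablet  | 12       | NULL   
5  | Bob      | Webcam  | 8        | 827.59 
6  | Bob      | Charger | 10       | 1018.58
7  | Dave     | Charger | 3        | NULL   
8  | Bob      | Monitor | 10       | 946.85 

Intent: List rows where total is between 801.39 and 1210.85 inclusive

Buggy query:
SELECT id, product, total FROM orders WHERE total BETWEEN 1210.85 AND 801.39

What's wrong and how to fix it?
Bug: The bounds are reversed; BETWEEN a AND b requires a <= b to match anything

Fix: Swap the bounds so the smaller value comes first

Corrected query:
SELECT id, product, total FROM orders WHERE total BETWEEN 801.39 AND 1210.85

Result:
id | product | total  
---+---------+--------
3  | Webcam  | 1132.63
5  | Webcam  | 827.59 
6  | Charger | 1018.58
8  | Monitor | 946.85 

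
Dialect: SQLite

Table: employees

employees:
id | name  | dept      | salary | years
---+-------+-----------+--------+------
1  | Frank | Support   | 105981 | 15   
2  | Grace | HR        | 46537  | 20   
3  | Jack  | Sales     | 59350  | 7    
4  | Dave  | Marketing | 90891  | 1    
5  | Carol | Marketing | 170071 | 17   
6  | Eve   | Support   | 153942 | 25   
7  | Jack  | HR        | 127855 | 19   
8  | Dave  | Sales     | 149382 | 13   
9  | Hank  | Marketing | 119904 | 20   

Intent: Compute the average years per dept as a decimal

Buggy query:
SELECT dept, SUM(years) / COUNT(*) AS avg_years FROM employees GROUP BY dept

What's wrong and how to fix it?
Bug: SUM(years) and COUNT(*) are both integers; the division truncates the fractional part

Fix: Cast one side to REAL so the division keeps the fractional part

Corrected query:
SELECT dept, SUM(years) * 1.0 / COUNT(*) AS avg_years FROM employees GROUP BY dept

Result:
dept      | avg_years
----------+----------
HR        | 19.5     
Marketing | 12.666667
Sales     | 10       
Support   | 20       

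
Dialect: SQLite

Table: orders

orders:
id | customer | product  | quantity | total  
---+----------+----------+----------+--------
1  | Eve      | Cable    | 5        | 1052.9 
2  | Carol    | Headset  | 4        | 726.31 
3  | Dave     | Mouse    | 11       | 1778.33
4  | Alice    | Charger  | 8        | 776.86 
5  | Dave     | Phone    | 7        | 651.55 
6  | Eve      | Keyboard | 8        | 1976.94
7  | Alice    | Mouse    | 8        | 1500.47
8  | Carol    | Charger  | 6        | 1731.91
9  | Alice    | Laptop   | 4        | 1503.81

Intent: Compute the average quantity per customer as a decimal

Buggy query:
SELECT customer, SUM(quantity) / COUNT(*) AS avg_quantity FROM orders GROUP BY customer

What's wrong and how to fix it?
Bug: SUM(quantity) and COUNT(*) are both integers; the division truncates the fractional part

Fix: Cast one side to REAL so the division keeps the fractional part

Corrected query:
SELECT customer, SUM(quantity) * 1.0 / COUNT(*) AS avg_quantity FROM orders GROUP BY customer

Result:
customer | avg_quantity
---------+-------------
Alice    | 6.666667    
Carol    | 5           
Dave     | 9           
Eve      | 6.5         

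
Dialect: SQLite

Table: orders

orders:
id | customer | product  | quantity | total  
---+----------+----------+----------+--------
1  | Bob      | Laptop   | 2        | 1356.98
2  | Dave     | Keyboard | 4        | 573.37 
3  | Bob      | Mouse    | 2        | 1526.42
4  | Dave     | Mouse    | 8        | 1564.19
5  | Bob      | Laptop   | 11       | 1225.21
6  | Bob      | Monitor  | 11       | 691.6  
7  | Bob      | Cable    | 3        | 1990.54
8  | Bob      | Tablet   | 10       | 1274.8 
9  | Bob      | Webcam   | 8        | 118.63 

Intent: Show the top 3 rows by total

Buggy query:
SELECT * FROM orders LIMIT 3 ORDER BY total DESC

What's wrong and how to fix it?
Bug: LIMIT must come after ORDER BY

Fix: Swap the clauses: ORDER BY first, then LIMIT

Corrected query:
SELECT * FROM orders ORDER BY total DESC LIMIT 3

Result:
id | customer | product | quantity | total  
---+----------+---------+----------+--------
7  | Bob      | Cable   | 3        | 1990.54
4  | Dave     | Mouse   | 8        | 1564.19
3  | Bob      | Mouse   | 2        | 1526.42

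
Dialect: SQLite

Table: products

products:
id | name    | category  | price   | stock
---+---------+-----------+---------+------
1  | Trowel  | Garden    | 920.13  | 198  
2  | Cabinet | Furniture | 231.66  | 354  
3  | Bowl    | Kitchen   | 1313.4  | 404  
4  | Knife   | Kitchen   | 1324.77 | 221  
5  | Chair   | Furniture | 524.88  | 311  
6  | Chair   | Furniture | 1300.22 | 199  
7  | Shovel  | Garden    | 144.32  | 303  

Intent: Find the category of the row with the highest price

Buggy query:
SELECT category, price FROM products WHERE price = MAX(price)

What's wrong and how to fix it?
Bug: WHERE is evaluated per row; an aggregate over the whole table isn't defined there

Fix: Use a subquery: WHERE price = (SELECT MAX(price) FROM products)

Corrected query:
SELECT category, price FROM products WHERE price = (SELECT MAX(price) FROM products)

Result:
category | price  
---------+--------
Kitchen  | 1324.77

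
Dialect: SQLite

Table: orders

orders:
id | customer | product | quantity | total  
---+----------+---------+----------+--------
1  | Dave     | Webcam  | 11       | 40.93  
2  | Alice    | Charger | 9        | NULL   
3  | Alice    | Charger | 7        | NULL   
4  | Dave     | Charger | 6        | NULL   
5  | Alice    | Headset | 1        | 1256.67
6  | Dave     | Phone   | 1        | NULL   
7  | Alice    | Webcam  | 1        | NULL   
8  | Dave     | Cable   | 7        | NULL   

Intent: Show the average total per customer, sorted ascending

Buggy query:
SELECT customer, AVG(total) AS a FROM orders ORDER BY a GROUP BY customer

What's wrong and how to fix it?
Bug: GROUP BY must precede ORDER BY

Fix: Move ORDER BY to the end, after GROUP BY

Corrected query:
SELECT customer, AVG(total) AS a FROM orders GROUP BY customer ORDER BY a

Result:
customer | a      
---------+--------
Dave     | 40.93  
Alice    | 1256.67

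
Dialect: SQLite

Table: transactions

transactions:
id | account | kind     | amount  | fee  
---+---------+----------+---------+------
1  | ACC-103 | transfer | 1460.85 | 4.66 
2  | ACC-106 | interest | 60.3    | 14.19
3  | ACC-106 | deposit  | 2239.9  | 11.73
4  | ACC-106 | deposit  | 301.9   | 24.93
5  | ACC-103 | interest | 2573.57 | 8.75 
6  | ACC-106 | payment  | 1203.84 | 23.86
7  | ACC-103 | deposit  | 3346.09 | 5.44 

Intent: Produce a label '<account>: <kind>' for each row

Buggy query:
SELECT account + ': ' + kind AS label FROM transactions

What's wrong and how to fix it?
Bug: SQLite uses || for string concatenation; + coerces text to numbers (yielding 0)

Fix: Use the || operator for string concatenation

Corrected query:
SELECT account || ': ' || kind AS label FROM transactions

Result:
label            
-----------------
ACC-103: transfer
ACC-106: interest
ACC-106: deposit 
ACC-106: deposit 
ACC-103: interest
ACC-106: payment 
ACC-103: deposit 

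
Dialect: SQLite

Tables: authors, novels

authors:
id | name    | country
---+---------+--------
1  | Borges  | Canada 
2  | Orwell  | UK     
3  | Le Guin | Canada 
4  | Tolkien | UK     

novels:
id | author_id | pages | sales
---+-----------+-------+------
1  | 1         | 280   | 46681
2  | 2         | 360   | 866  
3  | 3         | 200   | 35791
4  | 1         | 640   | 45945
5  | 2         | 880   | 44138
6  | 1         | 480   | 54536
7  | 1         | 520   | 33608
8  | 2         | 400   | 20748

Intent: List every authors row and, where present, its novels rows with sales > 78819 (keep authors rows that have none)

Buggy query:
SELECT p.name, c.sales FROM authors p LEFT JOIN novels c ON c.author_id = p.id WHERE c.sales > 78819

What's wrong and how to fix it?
Bug: A WHERE condition on the right-hand table after LEFT JOIN drops unmatched parents

Fix: Put 'c.sales > 78819' in the JOIN's ON clause instead of WHERE

Corrected query:
SELECT p.name, c.sales FROM authors p LEFT JOIN novels c ON c.author_id = p.id AND c.sales > 78819

Result:
name    | sales
--------+------
Borges  | NULL 
Orwell  | NULL 
Le Guin | NULL 
Tolkien | NULL 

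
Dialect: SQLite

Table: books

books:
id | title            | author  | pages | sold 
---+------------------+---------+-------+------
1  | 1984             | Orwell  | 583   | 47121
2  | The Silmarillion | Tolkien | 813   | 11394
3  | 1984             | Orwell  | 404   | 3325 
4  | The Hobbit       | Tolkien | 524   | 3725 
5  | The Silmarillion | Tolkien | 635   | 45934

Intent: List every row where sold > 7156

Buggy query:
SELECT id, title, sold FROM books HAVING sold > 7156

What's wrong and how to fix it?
Bug: This is a non-aggregate query (no GROUP BY, no aggregates), so in SQLite the HAVING clause is invalid here; a row-level condition belongs in WHERE

Fix: Use WHERE for row-level filtering

Corrected query:
SELECT id, title, sold FROM books WHERE sold > 7156

Result:
id | title            | sold 
---+------------------+------
1  | 1984             | 47121
2  | The Silmarillion | 11394
5  | The Silmarillion | 45934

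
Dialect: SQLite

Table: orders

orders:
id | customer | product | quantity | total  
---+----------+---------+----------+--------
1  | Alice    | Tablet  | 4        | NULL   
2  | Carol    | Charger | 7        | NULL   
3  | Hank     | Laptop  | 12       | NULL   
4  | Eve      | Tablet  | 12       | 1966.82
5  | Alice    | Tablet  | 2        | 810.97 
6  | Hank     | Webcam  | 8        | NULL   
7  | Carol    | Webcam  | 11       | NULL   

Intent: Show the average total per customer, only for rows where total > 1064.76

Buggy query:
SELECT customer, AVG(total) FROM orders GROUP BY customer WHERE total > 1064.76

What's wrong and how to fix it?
Bug: Row-level WHERE must come before GROUP BY in the clause order

Fix: Move the WHERE clause before GROUP BY

Corrected query:
SELECT customer, AVG(total) FROM orders WHERE total > 1064.76 GROUP BY customer

Result:
customer | AVG(total)
---------+-----------
Eve      | 1966.82   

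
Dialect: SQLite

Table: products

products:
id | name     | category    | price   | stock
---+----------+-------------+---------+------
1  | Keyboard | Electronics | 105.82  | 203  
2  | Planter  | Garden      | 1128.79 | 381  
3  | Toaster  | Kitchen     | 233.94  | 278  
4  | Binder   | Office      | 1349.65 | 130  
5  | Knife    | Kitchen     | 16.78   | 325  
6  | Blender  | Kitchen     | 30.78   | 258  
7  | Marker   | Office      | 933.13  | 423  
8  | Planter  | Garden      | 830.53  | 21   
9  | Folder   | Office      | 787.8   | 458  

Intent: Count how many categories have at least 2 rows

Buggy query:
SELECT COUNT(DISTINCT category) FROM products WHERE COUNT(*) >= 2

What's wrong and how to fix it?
Bug: COUNT(*) cannot appear in WHERE; the per-group count doesn't exist yet

Fix: Use a subquery that GROUPs and filters with HAVING, then count its rows

Corrected query:
SELECT COUNT(*) FROM (SELECT category FROM products GROUP BY category HAVING COUNT(*) >= 2)

Result:
COUNT(*)
--------
3       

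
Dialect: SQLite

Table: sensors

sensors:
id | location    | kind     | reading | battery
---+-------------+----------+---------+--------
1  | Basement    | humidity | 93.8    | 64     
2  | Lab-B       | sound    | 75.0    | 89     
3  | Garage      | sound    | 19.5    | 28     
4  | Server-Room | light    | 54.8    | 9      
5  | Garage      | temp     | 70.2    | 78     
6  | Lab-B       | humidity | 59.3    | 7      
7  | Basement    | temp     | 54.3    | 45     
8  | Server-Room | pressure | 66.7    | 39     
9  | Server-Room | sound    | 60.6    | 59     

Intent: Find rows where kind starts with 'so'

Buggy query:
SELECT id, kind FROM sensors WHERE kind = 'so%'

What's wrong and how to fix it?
Bug: Wildcards only work with LIKE; '=' treats '%' as a literal character

Fix: Use LIKE for wildcard pattern matching

Corrected query:
SELECT id, kind FROM sensors WHERE kind LIKE 'so%'

Result:
id | kind 
---+------
2  | sound
3  | sound
9  | sound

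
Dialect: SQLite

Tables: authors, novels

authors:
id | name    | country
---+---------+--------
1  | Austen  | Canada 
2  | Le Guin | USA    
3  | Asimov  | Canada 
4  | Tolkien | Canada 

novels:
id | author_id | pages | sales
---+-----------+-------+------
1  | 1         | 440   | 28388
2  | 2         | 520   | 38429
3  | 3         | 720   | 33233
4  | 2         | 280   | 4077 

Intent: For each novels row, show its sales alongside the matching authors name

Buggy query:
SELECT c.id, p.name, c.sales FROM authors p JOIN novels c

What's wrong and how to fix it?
Bug: Missing join condition: each novels row is matched to all authors rows instead of just its own

Fix: Specify the join condition linking the foreign key to the parent id

Corrected query:
SELECT c.id, p.name, c.sales FROM authors p JOIN novels c ON c.author_id = p.id

Result:
id | name    | sales
---+---------+------
1  | Austen  | 28388
2  | Le Guin | 38429
3  | Asimov  | 33233
4  | Le Guin | 4077 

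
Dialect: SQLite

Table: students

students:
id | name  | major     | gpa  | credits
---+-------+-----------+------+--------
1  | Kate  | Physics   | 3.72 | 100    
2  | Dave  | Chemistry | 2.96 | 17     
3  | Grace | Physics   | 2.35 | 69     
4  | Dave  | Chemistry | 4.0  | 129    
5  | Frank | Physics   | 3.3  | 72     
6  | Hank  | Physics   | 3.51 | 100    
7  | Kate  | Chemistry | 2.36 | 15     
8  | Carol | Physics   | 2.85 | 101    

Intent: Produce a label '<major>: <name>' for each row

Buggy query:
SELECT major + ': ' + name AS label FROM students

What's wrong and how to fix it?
Bug: SQLite uses || for string concatenation; + coerces text to numbers (yielding 0)

Fix: Replace + with || to concatenate text

Corrected query:
SELECT major || ': ' || name AS label FROM students

Result:
label          
---------------
Physics: Kate  
Chemistry: Dave
Physics: Grace 
Chemistry: Dave
Physics: Frank 
Physics: Hank  
Chemistry: Kate
Physics: Carol 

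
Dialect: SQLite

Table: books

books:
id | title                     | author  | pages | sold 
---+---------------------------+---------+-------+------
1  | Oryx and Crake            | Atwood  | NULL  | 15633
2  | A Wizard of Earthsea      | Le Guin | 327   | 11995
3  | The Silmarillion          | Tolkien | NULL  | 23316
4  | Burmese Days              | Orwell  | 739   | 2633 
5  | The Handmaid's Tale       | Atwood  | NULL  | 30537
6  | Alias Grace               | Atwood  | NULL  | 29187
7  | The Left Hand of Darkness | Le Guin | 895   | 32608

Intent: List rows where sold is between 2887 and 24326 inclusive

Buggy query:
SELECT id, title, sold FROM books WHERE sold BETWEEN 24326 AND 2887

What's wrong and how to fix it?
Bug: The bounds are reversed; BETWEEN a AND b requires a <= b to match anything

Fix: Swap the bounds so the smaller value comes first

Corrected query:
SELECT id, title, sold FROM books WHERE sold BETWEEN 2887 AND 24326

Result:
id | title                | sold 
---+----------------------+------
1  | Oryx and Crake       | 15633
2  | A Wizard of Earthsea | 11995
3  | The Silmarillion     | 23316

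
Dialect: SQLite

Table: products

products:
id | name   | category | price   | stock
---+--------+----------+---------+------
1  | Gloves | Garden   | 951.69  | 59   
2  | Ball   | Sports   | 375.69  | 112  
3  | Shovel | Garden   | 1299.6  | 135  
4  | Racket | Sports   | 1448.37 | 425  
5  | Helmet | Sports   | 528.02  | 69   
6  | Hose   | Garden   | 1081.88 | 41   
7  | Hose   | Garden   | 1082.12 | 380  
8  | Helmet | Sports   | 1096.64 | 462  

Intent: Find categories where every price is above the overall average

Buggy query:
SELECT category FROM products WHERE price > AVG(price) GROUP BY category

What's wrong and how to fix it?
Bug: WHERE evaluates per row before aggregation, so AVG() is unavailable

Fix: Use a subquery for AVG and a HAVING MIN(...) filter so the condition holds for every row in the group

Corrected query:
SELECT category FROM products GROUP BY category HAVING MIN(price) > (SELECT AVG(price) FROM products)

Result:
(no rows)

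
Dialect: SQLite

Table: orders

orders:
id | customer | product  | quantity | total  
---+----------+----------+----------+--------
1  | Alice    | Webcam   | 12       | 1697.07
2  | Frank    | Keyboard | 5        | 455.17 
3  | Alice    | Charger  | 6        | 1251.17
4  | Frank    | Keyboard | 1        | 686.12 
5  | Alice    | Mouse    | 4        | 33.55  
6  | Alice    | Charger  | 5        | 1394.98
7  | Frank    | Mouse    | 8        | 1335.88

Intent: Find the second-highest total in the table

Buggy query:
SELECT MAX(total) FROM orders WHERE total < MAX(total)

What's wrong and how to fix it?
Bug: The inner MAX is an aggregate inside WHERE, which is not allowed

Fix: Compute the overall MAX in a subquery, then take MAX of rows below it

Corrected query:
SELECT MAX(total) FROM orders WHERE total < (SELECT MAX(total) FROM orders)

Result:
MAX(total)
----------
1394.98   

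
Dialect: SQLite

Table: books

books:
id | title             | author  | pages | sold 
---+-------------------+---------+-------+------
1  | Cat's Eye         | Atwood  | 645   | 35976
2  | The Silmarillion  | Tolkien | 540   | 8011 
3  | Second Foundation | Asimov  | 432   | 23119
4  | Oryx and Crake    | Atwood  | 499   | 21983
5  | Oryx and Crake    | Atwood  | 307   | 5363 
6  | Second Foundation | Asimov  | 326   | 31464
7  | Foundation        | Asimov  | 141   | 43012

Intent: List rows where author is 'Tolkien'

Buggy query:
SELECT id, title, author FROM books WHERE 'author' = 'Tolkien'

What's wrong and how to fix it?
Bug: 'author' in single quotes is a string literal, not the column; the comparison is literal-vs-literal and never true

Fix: Remove the quotes around the column name (or use double quotes for an identifier)

Corrected query:
SELECT id, title, author FROM books WHERE author = 'Tolkien'

Result:
id | title            | author 
---+------------------+--------
2  | The Silmarillion | Tolkien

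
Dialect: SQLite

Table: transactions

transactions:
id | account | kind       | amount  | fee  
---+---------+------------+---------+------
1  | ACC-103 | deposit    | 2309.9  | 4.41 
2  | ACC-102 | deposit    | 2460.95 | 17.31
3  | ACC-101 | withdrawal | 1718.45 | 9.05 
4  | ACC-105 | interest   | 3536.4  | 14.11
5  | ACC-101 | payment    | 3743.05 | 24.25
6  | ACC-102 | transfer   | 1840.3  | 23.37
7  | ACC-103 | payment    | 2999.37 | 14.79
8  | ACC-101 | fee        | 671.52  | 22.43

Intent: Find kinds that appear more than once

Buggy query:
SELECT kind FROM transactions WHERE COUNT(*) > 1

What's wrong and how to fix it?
Bug: COUNT(*) is an aggregate and cannot be used in WHERE

Fix: GROUP BY kind, then filter groups with HAVING COUNT(*) > 1

Corrected query:
SELECT kind FROM transactions GROUP BY kind HAVING COUNT(*) > 1

Result:
kind   
-------
deposit
payment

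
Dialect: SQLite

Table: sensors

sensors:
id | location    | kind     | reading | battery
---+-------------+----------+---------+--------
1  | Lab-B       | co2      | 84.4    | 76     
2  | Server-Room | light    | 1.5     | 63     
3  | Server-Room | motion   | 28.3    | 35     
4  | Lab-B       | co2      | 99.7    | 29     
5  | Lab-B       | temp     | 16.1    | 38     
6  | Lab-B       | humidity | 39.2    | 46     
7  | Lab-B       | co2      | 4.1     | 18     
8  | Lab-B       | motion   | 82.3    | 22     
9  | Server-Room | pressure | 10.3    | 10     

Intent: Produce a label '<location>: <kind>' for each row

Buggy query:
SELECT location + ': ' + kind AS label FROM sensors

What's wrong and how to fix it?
Bug: SQLite uses || for string concatenation; + coerces text to numbers (yielding 0)

Fix: Use the || operator for string concatenation

Corrected query:
SELECT location || ': ' || kind AS label FROM sensors

Result:
label                
---------------------
Lab-B: co2           
Server-Room: light   
Server-Room: motion  
Lab-B: co2           
Lab-B: temp          
Lab-B: humidity      
Lab-B: co2           
Lab-B: motion        
Server-Room: pressure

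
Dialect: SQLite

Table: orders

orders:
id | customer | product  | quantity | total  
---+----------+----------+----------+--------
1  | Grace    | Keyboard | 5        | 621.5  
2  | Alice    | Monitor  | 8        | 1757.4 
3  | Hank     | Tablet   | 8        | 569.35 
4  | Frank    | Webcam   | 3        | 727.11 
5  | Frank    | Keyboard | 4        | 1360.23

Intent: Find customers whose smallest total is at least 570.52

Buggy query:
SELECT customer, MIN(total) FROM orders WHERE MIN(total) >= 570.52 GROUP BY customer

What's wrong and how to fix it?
Bug: Aggregates like MIN are computed per group after WHERE runs

Fix: Use HAVING for the per-group MIN condition

Corrected query:
SELECT customer, MIN(total) FROM orders GROUP BY customer HAVING MIN(total) >= 570.52

Result:
customer | MIN(total)
---------+-----------
Alice    | 1757.4    
Frank    | 727.11    
Grace    | 621.5     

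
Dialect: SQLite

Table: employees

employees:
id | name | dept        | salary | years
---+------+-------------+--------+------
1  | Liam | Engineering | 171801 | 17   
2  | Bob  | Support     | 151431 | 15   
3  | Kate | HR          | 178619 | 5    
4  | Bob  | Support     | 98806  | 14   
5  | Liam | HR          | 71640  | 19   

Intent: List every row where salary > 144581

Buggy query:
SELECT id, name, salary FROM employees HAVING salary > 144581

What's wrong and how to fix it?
Bug: This is a non-aggregate query (no GROUP BY, no aggregates), so in SQLite the HAVING clause is invalid here; a row-level condition belongs in WHERE

Fix: Replace HAVING with WHERE since the condition applies to individual rows

Corrected query:
SELECT id, name, salary FROM employees WHERE salary > 144581

Result:
id | name | salary
---+------+-------
1  | Liam | 171801
2  | Bob  | 151431
3  | Kate | 178619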